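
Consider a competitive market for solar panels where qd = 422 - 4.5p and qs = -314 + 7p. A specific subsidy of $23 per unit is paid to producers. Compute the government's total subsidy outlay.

Pre-subsidy: 422 - 4.5p = -314 + 7p gives p* = 64, q* = 134.
With the subsidy, sellers receive ps = pb + 23 for each unit, where pb is the price buyers pay.
Supply in terms of pb becomes qs = -314 + 7(pb + 23) = -153 + 7pb. Setting this equal to demand: 422 - 4.5pb = -153 + 7pb, so pb = 50.
Sellers receive ps = 50 + 23 = 73; q' = 422 − 4.5·50 = 197.
Government outlay = subsidy × quantity = 23 × 197 = 4531.

Government cost = $4531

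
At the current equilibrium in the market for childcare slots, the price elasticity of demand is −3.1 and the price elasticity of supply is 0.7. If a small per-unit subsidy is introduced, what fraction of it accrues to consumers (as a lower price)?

For a small subsidy around the equilibrium, the benefit split depends on the relative slopes, which at a point are proportional to the elasticities.
Buyer share = εs/(εs + |εd|) = 0.7/(0.7 + 3.1) = 7/38; seller share = |εd|/(εs + |εd|) = 31/38.

Consumer share = 7/38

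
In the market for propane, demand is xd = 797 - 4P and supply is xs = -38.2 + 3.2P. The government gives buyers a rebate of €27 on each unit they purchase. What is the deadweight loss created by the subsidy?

Pre-subsidy: 797 - 4P = -38.2 + 3.2P gives P* = 116, x* = 333.
With the rebate, buyers effectively pay Pb = Ps − 27, where Ps is the price sellers receive.
Demand in terms of Ps becomes xd = 797 − 4(Ps − 27) = 905 - 4Ps. Setting this equal to supply: 905 - 4Ps = -38.2 + 3.2Ps, so Ps = 131.
Buyers pay Pb = 131 − 27 = 104; x' = -38.2 + 3.2·131 = 381.
The subsidy expands output by 381 − 333 = 48 past the efficient level; on those units the gap between marginal cost and willingness to pay runs from 0 up to 27.
DWL = ½ × 27 × 48 = 648.

Deadweight loss = €648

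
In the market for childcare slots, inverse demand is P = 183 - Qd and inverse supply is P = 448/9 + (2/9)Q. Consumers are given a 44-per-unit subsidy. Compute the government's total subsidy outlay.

Pre-subsidy: 183 - Q = 448/9 + (2/9)Q gives Q* = 109 and P* = 74.
With the rebate, buyers effectively pay Pb = Ps − 44, where Ps is the price sellers receive.
On the curves, Pb = 183 - Q and Ps = 448/9 + (2/9)Q; the wedge Ps − Pb = 44 gives 448/9 + (2/9)Q − (183 - Q) = 44, so Q' = 145.
Then Pb = 183 − 1·145 = 38 and Ps = 448/9 + (2/9)·145 = 82.
Government outlay = subsidy × quantity = 44 × 145 = 6380.

Government cost = 6380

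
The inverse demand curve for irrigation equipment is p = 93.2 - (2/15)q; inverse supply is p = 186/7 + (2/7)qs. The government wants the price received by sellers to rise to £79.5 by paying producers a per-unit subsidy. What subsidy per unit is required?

Required subsidy s = £11 per unit

At a seller price of 79.5, quantity supplied is -93 + 3.5·79.5 = 185.25.
Buyers absorb 185.25 only when they pay pb = 93.2 − (2/15)·185.25 = 68.5.
s = ps − pb = 79.5 − 68.5 = 11.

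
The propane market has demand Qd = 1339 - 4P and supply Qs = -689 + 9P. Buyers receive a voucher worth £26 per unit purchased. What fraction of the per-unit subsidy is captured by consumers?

Pre-subsidy: 1339 - 4P = -689 + 9P gives P* = 156, Q* = 715.
With the rebate, buyers effectively pay Pb = Ps − 26, where Ps is the price sellers receive.
Demand in terms of Ps becomes Qd = 1339 − 4(Ps − 26) = 1443 - 4Ps. Setting this equal to supply: 1443 - 4Ps = -689 + 9Ps, so Ps = 164.
Buyers pay Pb = 164 − 26 = 138; Q' = -689 + 9·164 = 787.
Buyers' price falls by P* − Pb = 156 − 138 = 18; sellers' price rises by Ps − P* = 164 − 156 = 8.
So consumers capture 18/26 = 9/13 of each unit of subsidy.

Consumer share = 9/13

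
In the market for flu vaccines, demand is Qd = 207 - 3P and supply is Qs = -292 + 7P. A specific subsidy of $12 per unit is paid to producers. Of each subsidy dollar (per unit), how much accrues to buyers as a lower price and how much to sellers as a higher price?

Buyers gain $8.4 per unit; sellers gain $3.6 per unit

Pre-subsidy: 207 - 3P = -292 + 7P gives P* = 49.9, Q* = 57.3.
With the subsidy, sellers receive Ps = Pb + 12 for each unit, where Pb is the price buyers pay.
Supply in terms of Pb becomes Qs = -292 + 7(Pb + 12) = -208 + 7Pb. Setting this equal to demand: 207 - 3Pb = -208 + 7Pb, so Pb = 41.5.
Sellers receive Ps = 41.5 + 12 = 53.5; Q' = 207 − 3·41.5 = 82.5.
Buyers' price falls by P* − Pb = 49.9 − 41.5 = 8.4; sellers' price rises by Ps − P* = 53.5 − 49.9 = 3.6.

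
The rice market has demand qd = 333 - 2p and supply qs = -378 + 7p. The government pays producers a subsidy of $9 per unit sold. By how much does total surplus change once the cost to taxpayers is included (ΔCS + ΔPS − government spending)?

Pre-subsidy: 333 - 2p = -378 + 7p gives p* = 79, q* = 175.
With the subsidy, sellers receive ps = pb + 9 for each unit, where pb is the price buyers pay.
Supply in terms of pb becomes qs = -378 + 7(pb + 9) = -315 + 7pb. Setting this equal to demand: 333 - 2pb = -315 + 7pb, so pb = 72.
Sellers receive ps = 72 + 9 = 81; q' = 333 − 2·72 = 189.
ΔCS = ½(175 + 189)(79 − 72) = 1274; ΔPS = ½(175 + 189)(81 − 79) = 364.
Government spending = 9 × 189 = 1701.
Net change = 1274 + 364 − 1701 = -63. The loss equals the DWL triangle ½·9·14.

Net change in total surplus = -$63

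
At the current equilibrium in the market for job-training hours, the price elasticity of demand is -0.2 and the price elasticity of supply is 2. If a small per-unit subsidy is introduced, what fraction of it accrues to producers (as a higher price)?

Producer share = 1/11

For a small subsidy around the equilibrium, the benefit split depends on the relative slopes, which at a point are proportional to the elasticities.
Buyer share = εs/(εs + |εd|) = 2/(2 + 0.2) = 10/11; seller share = |εd|/(εs + |εd|) = 1/11.
So producers capture 1/11 of the subsidy.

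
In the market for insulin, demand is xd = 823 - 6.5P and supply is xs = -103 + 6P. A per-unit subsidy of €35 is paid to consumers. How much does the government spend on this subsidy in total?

Government cost = €15773.8

Pre-subsidy: 823 - 6.5P = -103 + 6P gives P* = 74.08, x* = 341.48.
With the rebate, buyers effectively pay Pb = Ps − 35, where Ps is the price sellers receive.
Demand in terms of Ps becomes xd = 823 − 6.5(Ps − 35) = 1050.5 - 6.5Ps. Setting this equal to supply: 1050.5 - 6.5Ps = -103 + 6Ps, so Ps = 92.28.
Buyers pay Pb = 92.28 − 35 = 57.28; x' = -103 + 6·92.28 = 450.68.
Government outlay = subsidy × quantity = 35 × 450.68 = 15773.8.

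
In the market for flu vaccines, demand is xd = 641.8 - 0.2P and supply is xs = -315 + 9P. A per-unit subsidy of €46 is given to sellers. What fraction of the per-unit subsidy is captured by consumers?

Pre-subsidy: 641.8 - 0.2P = -315 + 9P gives P* = 104, x* = 621.
With the subsidy, sellers receive Ps = Pb + 46 for each unit, where Pb is the price buyers pay.
Supply in terms of Pb becomes xs = -315 + 9(Pb + 46) = 99 + 9Pb. Setting this equal to demand: 641.8 - 0.2Pb = 99 + 9Pb, so Pb = 59.
Sellers receive Ps = 59 + 46 = 105; x' = 641.8 − 0.2·59 = 630.
Buyers' price falls by P* − Pb = 104 − 59 = 45; sellers' price rises by Ps − P* = 105 − 104 = 1.
So consumers capture 45/46 = 45/46 of each unit of subsidy.

Consumer share = 45/46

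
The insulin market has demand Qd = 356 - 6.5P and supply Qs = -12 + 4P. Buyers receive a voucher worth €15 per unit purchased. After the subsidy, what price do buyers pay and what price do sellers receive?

Pre-subsidy: 356 - 6.5P = -12 + 4P gives P* = 736/21, Q* = 2692/21.
With the rebate, buyers effectively pay Pb = Ps − 15, where Ps is the price sellers receive.
Demand in terms of Ps becomes Qd = 356 − 6.5(Ps − 15) = 453.5 - 6.5Ps. Setting this equal to supply: 453.5 - 6.5Ps = -12 + 4Ps, so Ps = 133/3.
Buyers pay Pb = 133/3 − 15 = 88/3; Q' = -12 + 4·(133/3) = 496/3.

Buyers pay 88/3; sellers receive 133/3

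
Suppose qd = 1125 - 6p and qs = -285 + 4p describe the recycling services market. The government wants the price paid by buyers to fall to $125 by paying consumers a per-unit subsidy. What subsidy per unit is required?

Required subsidy s = $40 per unit

At a buyer price of 125, quantity demanded is 1125 − 6·125 = 375.
Sellers supply 375 only when they receive ps with -285 + 4·ps = 375, i.e. ps = 165.
s = ps − pb = 165 − 125 = 40.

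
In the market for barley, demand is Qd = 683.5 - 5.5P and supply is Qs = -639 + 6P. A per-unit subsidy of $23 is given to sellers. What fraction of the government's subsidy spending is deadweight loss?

Pre-subsidy: 683.5 - 5.5P = -639 + 6P gives P* = 115, Q* = 51.
With the subsidy, sellers receive Ps = Pb + 23 for each unit, where Pb is the price buyers pay.
Supply in terms of Pb becomes Qs = -639 + 6(Pb + 23) = -501 + 6Pb. Setting this equal to demand: 683.5 - 5.5Pb = -501 + 6Pb, so Pb = 103.
Sellers receive Ps = 103 + 23 = 126; Q' = 683.5 − 5.5·103 = 117.
ΔCS = ½(51 + 117)(115 − 103) = 1008; ΔPS = ½(51 + 117)(126 − 115) = 924.
Government spending = 23 × 117 = 2691.
DWL = ½ × 23 × (117 − 51) = 759; fraction = 759 / 2691 = 11/39.

DWL / government spending = 11/39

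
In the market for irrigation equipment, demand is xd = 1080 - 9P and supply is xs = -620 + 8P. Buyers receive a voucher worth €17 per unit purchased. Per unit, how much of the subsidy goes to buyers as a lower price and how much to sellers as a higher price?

Pre-subsidy: 1080 - 9P = -620 + 8P gives P* = 100, x* = 180.
With the rebate, buyers effectively pay Pb = Ps − 17, where Ps is the price sellers receive.
Demand in terms of Ps becomes xd = 1080 − 9(Ps − 17) = 1233 - 9Ps. Setting this equal to supply: 1233 - 9Ps = -620 + 8Ps, so Ps = 109.
Buyers pay Pb = 109 − 17 = 92; x' = -620 + 8·109 = 252.
Buyers' price falls by P* − Pb = 100 − 92 = 8; sellers' price rises by Ps − P* = 109 − 100 = 9.

Buyers gain €8 per unit; sellers gain €9 per unit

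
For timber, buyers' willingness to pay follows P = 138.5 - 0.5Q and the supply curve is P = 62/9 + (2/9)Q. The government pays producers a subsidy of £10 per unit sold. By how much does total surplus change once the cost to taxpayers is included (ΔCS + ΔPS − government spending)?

Pre-subsidy: 138.5 - 0.5Q = 62/9 + (2/9)Q gives Q* = 2369/13 and P* = 616/13.
With the subsidy, sellers receive Ps = Pb + 10 for each unit, where Pb is the price buyers pay.
On the curves, Pb = 138.5 - 0.5Q and Ps = 62/9 + (2/9)Q; the wedge Ps − Pb = 10 gives 62/9 + (2/9)Q − (138.5 - 0.5Q) = 10, so Q' = 2549/13.
Then Pb = 138.5 − 0.5·(2549/13) = 526/13 and Ps = 62/9 + (2/9)·(2549/13) = 656/13.
ΔCS = ½(2369/13 + 2549/13)(616/13 − 526/13) = 221310/169; ΔPS = ½(2369/13 + 2549/13)(656/13 − 616/13) = 98360/169.
Government spending = 10 × 2549/13 = 25490/13.
Net change = 221310/169 + 98360/169 − 25490/13 = -900/13. The loss equals the DWL triangle ½·10·180/13.

Net change in total surplus = -900/13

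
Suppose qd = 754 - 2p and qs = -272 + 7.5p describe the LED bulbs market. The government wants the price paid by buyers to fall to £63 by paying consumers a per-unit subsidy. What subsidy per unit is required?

Required subsidy s = £57 per unit

At a buyer price of 63, quantity demanded is 754 − 2·63 = 628.
Sellers supply 628 only when they receive ps with -272 + 7.5·ps = 628, i.e. ps = 120.
s = ps − pb = 120 − 63 = 57.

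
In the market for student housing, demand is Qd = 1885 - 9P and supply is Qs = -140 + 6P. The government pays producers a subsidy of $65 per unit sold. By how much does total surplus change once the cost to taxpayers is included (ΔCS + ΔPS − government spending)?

Net change in total surplus = -$7605

Pre-subsidy: 1885 - 9P = -140 + 6P gives P* = 135, Q* = 670.
With the subsidy, sellers receive Ps = Pb + 65 for each unit, where Pb is the price buyers pay.
Supply in terms of Pb becomes Qs = -140 + 6(Pb + 65) = 250 + 6Pb. Setting this equal to demand: 1885 - 9Pb = 250 + 6Pb, so Pb = 109.
Sellers receive Ps = 109 + 65 = 174; Q' = 1885 − 9·109 = 904.
ΔCS = ½(670 + 904)(135 − 109) = 20462; ΔPS = ½(670 + 904)(174 − 135) = 30693.
Government spending = 65 × 904 = 58760.
Net change = 20462 + 30693 − 58760 = -7605. The loss equals the DWL triangle ½·65·234.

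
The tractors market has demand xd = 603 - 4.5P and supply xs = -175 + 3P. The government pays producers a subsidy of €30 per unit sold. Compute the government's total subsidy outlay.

Government cost = €5706

Pre-subsidy: 603 - 4.5P = -175 + 3P gives P* = 1556/15, x* = 136.2.
With the subsidy, sellers receive Ps = Pb + 30 for each unit, where Pb is the price buyers pay.
Supply in terms of Pb becomes xs = -175 + 3(Pb + 30) = -85 + 3Pb. Setting this equal to demand: 603 - 4.5Pb = -85 + 3Pb, so Pb = 1376/15.
Sellers receive Ps = 1376/15 + 30 = 1826/15; x' = 603 − 4.5·(1376/15) = 190.2.
Government outlay = subsidy × quantity = 30 × 190.2 = 5706.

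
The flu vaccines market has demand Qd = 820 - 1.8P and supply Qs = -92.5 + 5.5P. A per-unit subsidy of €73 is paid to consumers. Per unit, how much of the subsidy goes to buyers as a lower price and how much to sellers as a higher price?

Buyers gain €55 per unit; sellers gain €18 per unit

Pre-subsidy: 820 - 1.8P = -92.5 + 5.5P gives P* = 125, Q* = 595.
With the rebate, buyers effectively pay Pb = Ps − 73, where Ps is the price sellers receive.
Demand in terms of Ps becomes Qd = 820 − 1.8(Ps − 73) = 951.4 - 1.8Ps. Setting this equal to supply: 951.4 - 1.8Ps = -92.5 + 5.5Ps, so Ps = 143.
Buyers pay Pb = 143 − 73 = 70; Q' = -92.5 + 5.5·143 = 694.
Buyers' price falls by P* − Pb = 125 − 70 = 55; sellers' price rises by Ps − P* = 143 − 125 = 18.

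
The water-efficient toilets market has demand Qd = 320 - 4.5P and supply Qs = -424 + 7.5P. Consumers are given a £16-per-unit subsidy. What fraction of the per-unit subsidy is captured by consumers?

Pre-subsidy: 320 - 4.5P = -424 + 7.5P gives P* = 62, Q* = 41.
With the rebate, buyers effectively pay Pb = Ps − 16, where Ps is the price sellers receive.
Demand in terms of Ps becomes Qd = 320 − 4.5(Ps − 16) = 392 - 4.5Ps. Setting this equal to supply: 392 - 4.5Ps = -424 + 7.5Ps, so Ps = 68.
Buyers pay Pb = 68 − 16 = 52; Q' = -424 + 7.5·68 = 86.
Buyers' price falls by P* − Pb = 62 − 52 = 10; sellers' price rises by Ps − P* = 68 − 62 = 6.
So consumers capture 10/16 = 0.625 of each unit of subsidy.

Consumer share = 0.625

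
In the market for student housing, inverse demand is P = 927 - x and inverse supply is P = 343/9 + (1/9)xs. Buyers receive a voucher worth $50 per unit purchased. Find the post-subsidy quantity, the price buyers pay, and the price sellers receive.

x' = 845; buyers pay $82; sellers receive $132

Pre-subsidy: 927 - x = 343/9 + (1/9)x gives x* = 800 and P* = 127.
With the rebate, buyers effectively pay Pb = Ps − 50, where Ps is the price sellers receive.
On the curves, Pb = 927 - x and Ps = 343/9 + (1/9)x; the wedge Ps − Pb = 50 gives 343/9 + (1/9)x − (927 - x) = 50, so x' = 845.
Then Pb = 927 − 1·845 = 82 and Ps = 343/9 + (1/9)·845 = 132.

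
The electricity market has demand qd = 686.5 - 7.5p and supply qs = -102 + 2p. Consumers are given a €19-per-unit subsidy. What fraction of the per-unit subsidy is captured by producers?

Producer share = 15/19

Pre-subsidy: 686.5 - 7.5p = -102 + 2p gives p* = 83, q* = 64.
With the rebate, buyers effectively pay pb = ps − 19, where ps is the price sellers receive.
Demand in terms of ps becomes qd = 686.5 − 7.5(ps − 19) = 829 - 7.5ps. Setting this equal to supply: 829 - 7.5ps = -102 + 2ps, so ps = 98.
Buyers pay pb = 98 − 19 = 79; q' = -102 + 2·98 = 94.
Buyers' price falls by p* − pb = 83 − 79 = 4; sellers' price rises by ps − p* = 98 − 83 = 15.
So producers capture 15/19 = 15/19 of each unit of subsidy.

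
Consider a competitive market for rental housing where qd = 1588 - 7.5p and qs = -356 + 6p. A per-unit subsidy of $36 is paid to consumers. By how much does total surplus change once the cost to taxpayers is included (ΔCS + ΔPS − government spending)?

Pre-subsidy: 1588 - 7.5p = -356 + 6p gives p* = 144, q* = 508.
With the rebate, buyers effectively pay pb = ps − 36, where ps is the price sellers receive.
Demand in terms of ps becomes qd = 1588 − 7.5(ps − 36) = 1858 - 7.5ps. Setting this equal to supply: 1858 - 7.5ps = -356 + 6ps, so ps = 164.
Buyers pay pb = 164 − 36 = 128; q' = -356 + 6·164 = 628.
ΔCS = ½(508 + 628)(144 − 128) = 9088; ΔPS = ½(508 + 628)(164 − 144) = 11360.
Government spending = 36 × 628 = 22608.
Net change = 9088 + 11360 − 22608 = -2160. The loss equals the DWL triangle ½·36·120.

Net change in total surplus = -$2160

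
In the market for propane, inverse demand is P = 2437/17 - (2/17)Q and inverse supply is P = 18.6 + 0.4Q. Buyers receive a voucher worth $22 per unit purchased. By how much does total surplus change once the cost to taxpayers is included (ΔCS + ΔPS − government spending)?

Net change in total surplus = -$467.5

Pre-subsidy: 2437/17 - (2/17)Q = 18.6 + 0.4Q gives Q* = 241 and P* = 115.
With the rebate, buyers effectively pay Pb = Ps − 22, where Ps is the price sellers receive.
On the curves, Pb = 2437/17 - (2/17)Q and Ps = 18.6 + 0.4Q; the wedge Ps − Pb = 22 gives 18.6 + 0.4Q − (2437/17 - (2/17)Q) = 22, so Q' = 283.5.
Then Pb = 2437/17 − (2/17)·283.5 = 110 and Ps = 18.6 + 0.4·283.5 = 132.
ΔCS = ½(241 + 283.5)(115 − 110) = 1311.25; ΔPS = ½(241 + 283.5)(132 − 115) = 4458.25.
Government spending = 22 × 283.5 = 6237.
Net change = 1311.25 + 4458.25 − 6237 = -467.5. The loss equals the DWL triangle ½·22·42.5.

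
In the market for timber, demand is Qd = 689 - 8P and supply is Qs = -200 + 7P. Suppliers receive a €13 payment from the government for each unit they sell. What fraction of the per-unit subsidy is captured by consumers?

Consumer share = 7/15

Pre-subsidy: 689 - 8P = -200 + 7P gives P* = 889/15, Q* = 3223/15.
With the subsidy, sellers receive Ps = Pb + 13 for each unit, where Pb is the price buyers pay.
Supply in terms of Pb becomes Qs = -200 + 7(Pb + 13) = -109 + 7Pb. Setting this equal to demand: 689 - 8Pb = -109 + 7Pb, so Pb = 53.2.
Sellers receive Ps = 53.2 + 13 = 66.2; Q' = 689 − 8·53.2 = 263.4.
Buyers' price falls by P* − Pb = 889/15 − 53.2 = 91/15; sellers' price rises by Ps − P* = 66.2 − 889/15 = 104/15.
So consumers capture (91/15)/13 = 7/15 of each unit of subsidy.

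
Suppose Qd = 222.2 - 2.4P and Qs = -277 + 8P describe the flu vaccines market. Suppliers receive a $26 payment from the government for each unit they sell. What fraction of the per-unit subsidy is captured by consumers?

Consumer share = 10/13

Pre-subsidy: 222.2 - 2.4P = -277 + 8P gives P* = 48, Q* = 107.
With the subsidy, sellers receive Ps = Pb + 26 for each unit, where Pb is the price buyers pay.
Supply in terms of Pb becomes Qs = -277 + 8(Pb + 26) = -69 + 8Pb. Setting this equal to demand: 222.2 - 2.4Pb = -69 + 8Pb, so Pb = 28.
Sellers receive Ps = 28 + 26 = 54; Q' = 222.2 − 2.4·28 = 155.
Buyers' price falls by P* − Pb = 48 − 28 = 20; sellers' price rises by Ps − P* = 54 − 48 = 6.
So consumers capture 20/26 = 10/13 of each unit of subsidy.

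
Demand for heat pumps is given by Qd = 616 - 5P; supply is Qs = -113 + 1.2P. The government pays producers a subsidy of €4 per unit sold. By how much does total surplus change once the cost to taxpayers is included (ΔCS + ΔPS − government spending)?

Net change in total surplus = -240/31

Pre-subsidy: 616 - 5P = -113 + 1.2P gives P* = 3645/31, Q* = 871/31.
With the subsidy, sellers receive Ps = Pb + 4 for each unit, where Pb is the price buyers pay.
Supply in terms of Pb becomes Qs = -113 + 1.2(Pb + 4) = -108.2 + 1.2Pb. Setting this equal to demand: 616 - 5Pb = -108.2 + 1.2Pb, so Pb = 3621/31.
Sellers receive Ps = 3621/31 + 4 = 3745/31; Q' = 616 − 5·(3621/31) = 991/31.
ΔCS = ½(871/31 + 991/31)(3645/31 − 3621/31) = 22344/961; ΔPS = ½(871/31 + 991/31)(3745/31 − 3645/31) = 93100/961.
Government spending = 4 × 991/31 = 3964/31.
Net change = 22344/961 + 93100/961 − 3964/31 = -240/31. The loss equals the DWL triangle ½·4·120/31.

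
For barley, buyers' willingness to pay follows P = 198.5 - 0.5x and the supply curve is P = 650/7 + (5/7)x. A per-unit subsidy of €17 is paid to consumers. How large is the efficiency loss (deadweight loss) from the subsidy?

Pre-subsidy: 198.5 - 0.5x = 650/7 + (5/7)x gives x* = 87 and P* = 155.
With the rebate, buyers effectively pay Pb = Ps − 17, where Ps is the price sellers receive.
On the curves, Pb = 198.5 - 0.5x and Ps = 650/7 + (5/7)x; the wedge Ps − Pb = 17 gives 650/7 + (5/7)x − (198.5 - 0.5x) = 17, so x' = 101.
Then Pb = 198.5 − 0.5·101 = 148 and Ps = 650/7 + (5/7)·101 = 165.
The subsidy expands output by 101 − 87 = 14 past the efficient level; on those units the gap between marginal cost and willingness to pay runs from 0 up to 17.
DWL = ½ × 17 × 14 = 119.

Deadweight loss = €119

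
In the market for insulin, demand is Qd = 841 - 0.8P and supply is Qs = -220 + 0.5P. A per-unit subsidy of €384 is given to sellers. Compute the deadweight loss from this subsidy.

Pre-subsidy: 841 - 0.8P = -220 + 0.5P gives P* = 10610/13, Q* = 2445/13.
With the subsidy, sellers receive Ps = Pb + 384 for each unit, where Pb is the price buyers pay.
Supply in terms of Pb becomes Qs = -220 + 0.5(Pb + 384) = -28 + 0.5Pb. Setting this equal to demand: 841 - 0.8Pb = -28 + 0.5Pb, so Pb = 8690/13.
Sellers receive Ps = 8690/13 + 384 = 13682/13; Q' = 841 − 0.8·(8690/13) = 3981/13.
The subsidy expands output by 3981/13 − 2445/13 = 1536/13 past the efficient level; on those units the gap between marginal cost and willingness to pay runs from 0 up to 384.
DWL = ½ × 384 × 1536/13 = 294912/13.

Deadweight loss = 294912/13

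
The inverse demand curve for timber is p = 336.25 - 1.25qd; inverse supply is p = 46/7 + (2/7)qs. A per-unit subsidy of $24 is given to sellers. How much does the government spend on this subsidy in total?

Pre-subsidy: 336.25 - 1.25q = 46/7 + (2/7)q gives q* = 9231/43 and p* = 2920/43.
With the subsidy, sellers receive ps = pb + 24 for each unit, where pb is the price buyers pay.
On the curves, pb = 336.25 - 1.25q and ps = 46/7 + (2/7)q; the wedge ps − pb = 24 gives 46/7 + (2/7)q − (336.25 - 1.25q) = 24, so q' = 9903/43.
Then pb = 336.25 − 1.25·(9903/43) = 2080/43 and ps = 46/7 + (2/7)·(9903/43) = 3112/43.
Government outlay = subsidy × quantity = 24 × 9903/43 = 237672/43.

Government cost = 237672/43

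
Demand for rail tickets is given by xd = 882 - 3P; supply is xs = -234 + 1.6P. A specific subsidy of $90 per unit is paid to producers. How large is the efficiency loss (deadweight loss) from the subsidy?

Deadweight loss = 97200/23

Pre-subsidy: 882 - 3P = -234 + 1.6P gives P* = 5580/23, x* = 3546/23.
With the subsidy, sellers receive Ps = Pb + 90 for each unit, where Pb is the price buyers pay.
Supply in terms of Pb becomes xs = -234 + 1.6(Pb + 90) = -90 + 1.6Pb. Setting this equal to demand: 882 - 3Pb = -90 + 1.6Pb, so Pb = 4860/23.
Sellers receive Ps = 4860/23 + 90 = 6930/23; x' = 882 − 3·(4860/23) = 5706/23.
The subsidy expands output by 5706/23 − 3546/23 = 2160/23 past the efficient level; on those units the gap between marginal cost and willingness to pay runs from 0 up to 90.
DWL = ½ × 90 × 2160/23 = 97200/23.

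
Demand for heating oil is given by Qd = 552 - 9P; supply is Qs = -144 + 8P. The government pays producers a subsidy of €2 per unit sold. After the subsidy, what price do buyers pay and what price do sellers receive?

Buyers pay €40; sellers receive €42

Pre-subsidy: 552 - 9P = -144 + 8P gives P* = 696/17, Q* = 3120/17.
With the subsidy, sellers receive Ps = Pb + 2 for each unit, where Pb is the price buyers pay.
Supply in terms of Pb becomes Qs = -144 + 8(Pb + 2) = -128 + 8Pb. Setting this equal to demand: 552 - 9Pb = -128 + 8Pb, so Pb = 40.
Sellers receive Ps = 40 + 2 = 42; Q' = 552 − 9·40 = 192.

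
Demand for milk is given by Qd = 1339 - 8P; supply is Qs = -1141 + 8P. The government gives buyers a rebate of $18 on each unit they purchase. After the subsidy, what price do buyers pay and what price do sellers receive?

Pre-subsidy: 1339 - 8P = -1141 + 8P gives P* = 155, Q* = 99.
With the rebate, buyers effectively pay Pb = Ps − 18, where Ps is the price sellers receive.
Demand in terms of Ps becomes Qd = 1339 − 8(Ps − 18) = 1483 - 8Ps. Setting this equal to supply: 1483 - 8Ps = -1141 + 8Ps, so Ps = 164.
Buyers pay Pb = 164 − 18 = 146; Q' = -1141 + 8·164 = 171.

Buyers pay $146; sellers receive $164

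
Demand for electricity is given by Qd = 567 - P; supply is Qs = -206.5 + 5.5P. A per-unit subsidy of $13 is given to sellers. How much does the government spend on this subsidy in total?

Government cost = $5967

Pre-subsidy: 567 - P = -206.5 + 5.5P gives P* = 119, Q* = 448.
With the subsidy, sellers receive Ps = Pb + 13 for each unit, where Pb is the price buyers pay.
Supply in terms of Pb becomes Qs = -206.5 + 5.5(Pb + 13) = -135 + 5.5Pb. Setting this equal to demand: 567 - Pb = -135 + 5.5Pb, so Pb = 108.
Sellers receive Ps = 108 + 13 = 121; Q' = 567 − 1·108 = 459.
Government outlay = subsidy × quantity = 13 × 459 = 5967.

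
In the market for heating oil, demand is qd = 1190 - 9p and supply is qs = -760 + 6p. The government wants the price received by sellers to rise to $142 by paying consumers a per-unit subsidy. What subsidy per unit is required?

Required subsidy s = $20 per unit

At a seller price of 142, quantity supplied is -760 + 6·142 = 92.
Buyers absorb 92 only when they pay pb with 1190 − 9·pb = 92, i.e. pb = 122.
s = ps − pb = 142 − 122 = 20.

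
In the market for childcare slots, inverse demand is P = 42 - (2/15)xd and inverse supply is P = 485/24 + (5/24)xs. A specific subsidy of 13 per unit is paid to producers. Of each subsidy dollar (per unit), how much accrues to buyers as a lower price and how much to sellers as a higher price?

Pre-subsidy: 42 - (2/15)x = 485/24 + (5/24)x gives x* = 2615/41 and P* = 4120/123.
With the subsidy, sellers receive Ps = Pb + 13 for each unit, where Pb is the price buyers pay.
On the curves, Pb = 42 - (2/15)x and Ps = 485/24 + (5/24)x; the wedge Ps − Pb = 13 gives 485/24 + (5/24)x − (42 - (2/15)x) = 13, so x' = 4175/41.
Then Pb = 42 − (2/15)·(4175/41) = 3496/123 and Ps = 485/24 + (5/24)·(4175/41) = 5095/123.
Buyers' price falls by P* − Pb = 4120/123 − 3496/123 = 208/41; sellers' price rises by Ps − P* = 5095/123 − 4120/123 = 325/41.

Buyers gain 208/41 per unit; sellers gain 325/41 per unit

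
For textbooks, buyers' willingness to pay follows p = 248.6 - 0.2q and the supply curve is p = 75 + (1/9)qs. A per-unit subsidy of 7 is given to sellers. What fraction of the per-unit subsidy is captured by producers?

Pre-subsidy: 248.6 - 0.2q = 75 + (1/9)q gives q* = 558 and p* = 137.
With the subsidy, sellers receive ps = pb + 7 for each unit, where pb is the price buyers pay.
On the curves, pb = 248.6 - 0.2q and ps = 75 + (1/9)q; the wedge ps − pb = 7 gives 75 + (1/9)q − (248.6 - 0.2q) = 7, so q' = 580.5.
Then pb = 248.6 − 0.2·580.5 = 132.5 and ps = 75 + (1/9)·580.5 = 139.5.
Buyers' price falls by p* − pb = 137 − 132.5 = 4.5; sellers' price rises by ps − p* = 139.5 − 137 = 2.5.
So producers capture 2.5/7 = 5/14 of each unit of subsidy.

Producer share = 5/14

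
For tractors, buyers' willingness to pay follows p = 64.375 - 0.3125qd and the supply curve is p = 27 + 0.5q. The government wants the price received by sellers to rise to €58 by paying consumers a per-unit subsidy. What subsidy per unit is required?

At a seller price of 58, quantity supplied is -54 + 2·58 = 62.
Buyers absorb 62 only when they pay pb = 64.375 − 0.3125·62 = 45.
s = ps − pb = 58 − 45 = 13.

Required subsidy s = €13 per unit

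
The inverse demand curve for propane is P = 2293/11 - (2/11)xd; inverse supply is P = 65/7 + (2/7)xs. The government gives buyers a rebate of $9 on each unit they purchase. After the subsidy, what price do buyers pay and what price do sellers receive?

Buyers pay $127.5; sellers receive $136.5

Pre-subsidy: 2293/11 - (2/11)x = 65/7 + (2/7)x gives x* = 426 and P* = 131.
With the rebate, buyers effectively pay Pb = Ps − 9, where Ps is the price sellers receive.
On the curves, Pb = 2293/11 - (2/11)x and Ps = 65/7 + (2/7)x; the wedge Ps − Pb = 9 gives 65/7 + (2/7)x − (2293/11 - (2/11)x) = 9, so x' = 445.25.
Then Pb = 2293/11 − (2/11)·445.25 = 127.5 and Ps = 65/7 + (2/7)·445.25 = 136.5.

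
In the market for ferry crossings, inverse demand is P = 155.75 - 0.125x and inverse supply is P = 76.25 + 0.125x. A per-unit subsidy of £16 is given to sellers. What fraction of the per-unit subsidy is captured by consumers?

Consumer share = 0.5

Pre-subsidy: 155.75 - 0.125x = 76.25 + 0.125x gives x* = 318 and P* = 116.
With the subsidy, sellers receive Ps = Pb + 16 for each unit, where Pb is the price buyers pay.
On the curves, Pb = 155.75 - 0.125x and Ps = 76.25 + 0.125x; the wedge Ps − Pb = 16 gives 76.25 + 0.125x − (155.75 - 0.125x) = 16, so x' = 382.
Then Pb = 155.75 − 0.125·382 = 108 and Ps = 76.25 + 0.125·382 = 124.
Buyers' price falls by P* − Pb = 116 − 108 = 8; sellers' price rises by Ps − P* = 124 − 116 = 8.
So consumers capture 8/16 = 0.5 of each unit of subsidy.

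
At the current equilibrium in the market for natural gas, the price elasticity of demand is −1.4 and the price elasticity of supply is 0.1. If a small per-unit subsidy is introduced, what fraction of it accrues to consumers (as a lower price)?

For a small subsidy around the equilibrium, the benefit split depends on the relative slopes, which at a point are proportional to the elasticities.
Buyer share = εs/(εs + |εd|) = 0.1/(0.1 + 1.4) = 1/15; seller share = |εd|/(εs + |εd|) = 14/15.

Consumer share = 1/15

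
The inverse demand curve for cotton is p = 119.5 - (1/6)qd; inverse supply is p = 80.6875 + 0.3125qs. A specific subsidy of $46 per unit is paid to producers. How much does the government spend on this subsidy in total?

Government cost = $8142

Pre-subsidy: 119.5 - (1/6)q = 80.6875 + 0.3125q gives q* = 81 and p* = 106.
With the subsidy, sellers receive ps = pb + 46 for each unit, where pb is the price buyers pay.
On the curves, pb = 119.5 - (1/6)q and ps = 80.6875 + 0.3125q; the wedge ps − pb = 46 gives 80.6875 + 0.3125q − (119.5 - (1/6)q) = 46, so q' = 177.
Then pb = 119.5 − (1/6)·177 = 90 and ps = 80.6875 + 0.3125·177 = 136.
Government outlay = subsidy × quantity = 46 × 177 = 8142.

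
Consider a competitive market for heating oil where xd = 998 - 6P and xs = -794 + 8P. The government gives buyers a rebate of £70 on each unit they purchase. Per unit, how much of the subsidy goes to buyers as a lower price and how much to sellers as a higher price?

Pre-subsidy: 998 - 6P = -794 + 8P gives P* = 128, x* = 230.
With the rebate, buyers effectively pay Pb = Ps − 70, where Ps is the price sellers receive.
Demand in terms of Ps becomes xd = 998 − 6(Ps − 70) = 1418 - 6Ps. Setting this equal to supply: 1418 - 6Ps = -794 + 8Ps, so Ps = 158.
Buyers pay Pb = 158 − 70 = 88; x' = -794 + 8·158 = 470.
Buyers' price falls by P* − Pb = 128 − 88 = 40; sellers' price rises by Ps − P* = 158 − 128 = 30.

Buyers gain £40 per unit; sellers gain £30 per unit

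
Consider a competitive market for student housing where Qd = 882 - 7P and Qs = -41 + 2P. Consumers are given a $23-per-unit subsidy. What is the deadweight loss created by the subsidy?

Deadweight loss = 3703/9

Pre-subsidy: 882 - 7P = -41 + 2P gives P* = 923/9, Q* = 1477/9.
With the rebate, buyers effectively pay Pb = Ps − 23, where Ps is the price sellers receive.
Demand in terms of Ps becomes Qd = 882 − 7(Ps − 23) = 1043 - 7Ps. Setting this equal to supply: 1043 - 7Ps = -41 + 2Ps, so Ps = 1084/9.
Buyers pay Pb = 1084/9 − 23 = 877/9; Q' = -41 + 2·(1084/9) = 1799/9.
The subsidy expands output by 1799/9 − 1477/9 = 322/9 past the efficient level; on those units the gap between marginal cost and willingness to pay runs from 0 up to 23.
DWL = ½ × 23 × 322/9 = 3703/9.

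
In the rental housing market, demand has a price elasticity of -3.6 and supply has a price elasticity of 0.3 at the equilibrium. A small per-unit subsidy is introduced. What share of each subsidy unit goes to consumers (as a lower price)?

Consumer share = 1/13

For a small subsidy around the equilibrium, the benefit split depends on the relative slopes, which at a point are proportional to the elasticities.
Buyer share = εs/(εs + |εd|) = 0.3/(0.3 + 3.6) = 1/13; seller share = |εd|/(εs + |εd|) = 12/13.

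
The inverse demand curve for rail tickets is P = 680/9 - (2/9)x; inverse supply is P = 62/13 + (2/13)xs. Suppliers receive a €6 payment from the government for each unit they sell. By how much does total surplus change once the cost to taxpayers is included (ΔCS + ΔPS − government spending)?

Net change in total surplus = -1053/22

Pre-subsidy: 680/9 - (2/9)x = 62/13 + (2/13)x gives x* = 4141/22 and P* = 371/11.
With the subsidy, sellers receive Ps = Pb + 6 for each unit, where Pb is the price buyers pay.
On the curves, Pb = 680/9 - (2/9)x and Ps = 62/13 + (2/13)x; the wedge Ps − Pb = 6 gives 62/13 + (2/13)x − (680/9 - (2/9)x) = 6, so x' = 2246/11.
Then Pb = 680/9 − (2/9)·(2246/11) = 332/11 and Ps = 62/13 + (2/13)·(2246/11) = 398/11.
ΔCS = ½(4141/22 + 2246/11)(371/11 − 332/11) = 336687/484; ΔPS = ½(4141/22 + 2246/11)(398/11 − 371/11) = 233091/484.
Government spending = 6 × 2246/11 = 13476/11.
Net change = 336687/484 + 233091/484 − 13476/11 = -1053/22. The loss equals the DWL triangle ½·6·351/22.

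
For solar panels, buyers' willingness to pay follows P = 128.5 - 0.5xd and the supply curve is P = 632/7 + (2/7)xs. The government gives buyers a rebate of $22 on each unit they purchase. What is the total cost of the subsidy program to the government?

Government cost = $1686

Pre-subsidy: 128.5 - 0.5x = 632/7 + (2/7)x gives x* = 535/11 and P* = 1146/11.
With the rebate, buyers effectively pay Pb = Ps − 22, where Ps is the price sellers receive.
On the curves, Pb = 128.5 - 0.5x and Ps = 632/7 + (2/7)x; the wedge Ps − Pb = 22 gives 632/7 + (2/7)x − (128.5 - 0.5x) = 22, so x' = 843/11.
Then Pb = 128.5 − 0.5·(843/11) = 992/11 and Ps = 632/7 + (2/7)·(843/11) = 1234/11.
Government outlay = subsidy × quantity = 22 × 843/11 = 1686.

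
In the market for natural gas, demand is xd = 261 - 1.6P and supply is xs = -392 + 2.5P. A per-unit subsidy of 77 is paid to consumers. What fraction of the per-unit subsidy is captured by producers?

Pre-subsidy: 261 - 1.6P = -392 + 2.5P gives P* = 6530/41, x* = 253/41.
With the rebate, buyers effectively pay Pb = Ps − 77, where Ps is the price sellers receive.
Demand in terms of Ps becomes xd = 261 − 1.6(Ps − 77) = 384.2 - 1.6Ps. Setting this equal to supply: 384.2 - 1.6Ps = -392 + 2.5Ps, so Ps = 7762/41.
Buyers pay Pb = 7762/41 − 77 = 4605/41; x' = -392 + 2.5·(7762/41) = 3333/41.
Buyers' price falls by P* − Pb = 6530/41 − 4605/41 = 1925/41; sellers' price rises by Ps − P* = 7762/41 − 6530/41 = 1232/41.
So producers capture (1232/41)/77 = 16/41 of each unit of subsidy.

Producer share = 16/41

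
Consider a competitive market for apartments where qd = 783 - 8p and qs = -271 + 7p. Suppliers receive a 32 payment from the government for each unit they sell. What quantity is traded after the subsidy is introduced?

q' = 1021/3

Pre-subsidy: 783 - 8p = -271 + 7p gives p* = 1054/15, q* = 3313/15.
With the subsidy, sellers receive ps = pb + 32 for each unit, where pb is the price buyers pay.
Supply in terms of pb becomes qs = -271 + 7(pb + 32) = -47 + 7pb. Setting this equal to demand: 783 - 8pb = -47 + 7pb, so pb = 166/3.
Sellers receive ps = 166/3 + 32 = 262/3; q' = 783 − 8·(166/3) = 1021/3.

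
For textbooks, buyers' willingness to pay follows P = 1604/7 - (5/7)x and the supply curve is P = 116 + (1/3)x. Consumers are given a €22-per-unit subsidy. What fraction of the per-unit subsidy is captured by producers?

Pre-subsidy: 1604/7 - (5/7)x = 116 + (1/3)x gives x* = 108 and P* = 152.
With the rebate, buyers effectively pay Pb = Ps − 22, where Ps is the price sellers receive.
On the curves, Pb = 1604/7 - (5/7)x and Ps = 116 + (1/3)x; the wedge Ps − Pb = 22 gives 116 + (1/3)x − (1604/7 - (5/7)x) = 22, so x' = 129.
Then Pb = 1604/7 − (5/7)·129 = 137 and Ps = 116 + (1/3)·129 = 159.
Buyers' price falls by P* − Pb = 152 − 137 = 15; sellers' price rises by Ps − P* = 159 − 152 = 7.
So producers capture 7/22 = 7/22 of each unit of subsidy.

Producer share = 7/22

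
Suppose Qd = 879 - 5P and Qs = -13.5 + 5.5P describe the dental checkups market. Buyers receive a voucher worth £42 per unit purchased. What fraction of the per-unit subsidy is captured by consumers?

Consumer share = 11/21

Pre-subsidy: 879 - 5P = -13.5 + 5.5P gives P* = 85, Q* = 454.
With the rebate, buyers effectively pay Pb = Ps − 42, where Ps is the price sellers receive.
Demand in terms of Ps becomes Qd = 879 − 5(Ps − 42) = 1089 - 5Ps. Setting this equal to supply: 1089 - 5Ps = -13.5 + 5.5Ps, so Ps = 105.
Buyers pay Pb = 105 − 42 = 63; Q' = -13.5 + 5.5·105 = 564.
Buyers' price falls by P* − Pb = 85 − 63 = 22; sellers' price rises by Ps − P* = 105 − 85 = 20.
So consumers capture 22/42 = 11/21 of each unit of subsidy.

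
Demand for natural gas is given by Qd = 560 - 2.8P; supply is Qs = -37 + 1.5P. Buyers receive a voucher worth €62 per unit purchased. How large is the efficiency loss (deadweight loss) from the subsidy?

Pre-subsidy: 560 - 2.8P = -37 + 1.5P gives P* = 5970/43, Q* = 7364/43.
With the rebate, buyers effectively pay Pb = Ps − 62, where Ps is the price sellers receive.
Demand in terms of Ps becomes Qd = 560 − 2.8(Ps − 62) = 733.6 - 2.8Ps. Setting this equal to supply: 733.6 - 2.8Ps = -37 + 1.5Ps, so Ps = 7706/43.
Buyers pay Pb = 7706/43 − 62 = 5040/43; Q' = -37 + 1.5·(7706/43) = 9968/43.
The subsidy expands output by 9968/43 − 7364/43 = 2604/43 past the efficient level; on those units the gap between marginal cost and willingness to pay runs from 0 up to 62.
DWL = ½ × 62 × 2604/43 = 80724/43.

Deadweight loss = 80724/43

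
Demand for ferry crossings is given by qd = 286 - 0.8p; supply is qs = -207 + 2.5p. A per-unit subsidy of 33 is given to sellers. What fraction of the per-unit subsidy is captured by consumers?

Consumer share = 25/33

Pre-subsidy: 286 - 0.8p = -207 + 2.5p gives p* = 4930/33, q* = 5494/33.
With the subsidy, sellers receive ps = pb + 33 for each unit, where pb is the price buyers pay.
Supply in terms of pb becomes qs = -207 + 2.5(pb + 33) = -124.5 + 2.5pb. Setting this equal to demand: 286 - 0.8pb = -124.5 + 2.5pb, so pb = 4105/33.
Sellers receive ps = 4105/33 + 33 = 5194/33; q' = 286 − 0.8·(4105/33) = 6154/33.
Buyers' price falls by p* − pb = 4930/33 − 4105/33 = 25; sellers' price rises by ps − p* = 5194/33 − 4930/33 = 8.
So consumers capture 25/33 = 25/33 of each unit of subsidy.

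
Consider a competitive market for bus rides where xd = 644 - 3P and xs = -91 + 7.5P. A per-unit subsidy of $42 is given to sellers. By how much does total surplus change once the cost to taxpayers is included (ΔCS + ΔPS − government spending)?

Pre-subsidy: 644 - 3P = -91 + 7.5P gives P* = 70, x* = 434.
With the subsidy, sellers receive Ps = Pb + 42 for each unit, where Pb is the price buyers pay.
Supply in terms of Pb becomes xs = -91 + 7.5(Pb + 42) = 224 + 7.5Pb. Setting this equal to demand: 644 - 3Pb = 224 + 7.5Pb, so Pb = 40.
Sellers receive Ps = 40 + 42 = 82; x' = 644 − 3·40 = 524.
ΔCS = ½(434 + 524)(70 − 40) = 14370; ΔPS = ½(434 + 524)(82 − 70) = 5748.
Government spending = 42 × 524 = 22008.
Net change = 14370 + 5748 − 22008 = -1890. The loss equals the DWL triangle ½·42·90.

Net change in total surplus = -$1890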